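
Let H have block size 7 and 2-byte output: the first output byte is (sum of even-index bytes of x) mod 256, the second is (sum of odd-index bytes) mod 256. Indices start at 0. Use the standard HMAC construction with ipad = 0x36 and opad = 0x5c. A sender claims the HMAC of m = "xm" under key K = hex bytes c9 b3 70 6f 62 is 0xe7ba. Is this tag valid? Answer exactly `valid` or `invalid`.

valid

Key hex bytes c9 b3 70 6f 62 is 5 bytes ≤ B = 7; zero-pad to 7 bytes: K' = c9 b3 70 6f 62 00 00.
K' ⊕ ipad = ff 85 46 59 54 36 36; K' ⊕ opad = 95 ef 2c 33 3e 5c 5c.
Inner hash: even-index sum = 572 mod 256 = 60; odd-index sum = 396 mod 256 = 140 → 3c 8c.
Outer hash (recomputed tag): even-index sum = 487 mod 256 = 231; odd-index sum = 442 mod 256 = 186 → e7 ba.
Recomputed tag = e7ba; claimed = e7ba → match.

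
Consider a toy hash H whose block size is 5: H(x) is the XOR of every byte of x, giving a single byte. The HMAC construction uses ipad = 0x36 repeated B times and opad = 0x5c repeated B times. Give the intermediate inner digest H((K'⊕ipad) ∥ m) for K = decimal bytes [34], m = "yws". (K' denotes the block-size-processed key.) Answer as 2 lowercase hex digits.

69

Key decimal bytes [34] = 22 is 1 byte ≤ B = 5; zero-pad to 5 bytes: K' = 22 00 00 00 00.
K' ⊕ ipad = 14 36 36 36 36.
Inner input = 14 36 36 36 36 ∥ 79 77 73.
Inner hash: XOR 14⊕36⊕36⊕36⊕36⊕79⊕77⊕73 = 69.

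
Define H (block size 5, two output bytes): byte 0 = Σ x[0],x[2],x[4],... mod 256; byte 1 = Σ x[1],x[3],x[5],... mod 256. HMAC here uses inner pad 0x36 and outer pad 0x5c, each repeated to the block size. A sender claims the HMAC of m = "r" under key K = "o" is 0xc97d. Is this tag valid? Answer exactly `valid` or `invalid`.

valid

Key "o" = 6f is 1 byte ≤ B = 5; zero-pad to 5 bytes: K' = 6f 00 00 00 00.
K' ⊕ ipad = 59 36 36 36 36; K' ⊕ opad = 33 5c 5c 5c 5c.
Inner hash: even-index sum = 197 mod 256 = 197; odd-index sum = 222 mod 256 = 222 → c5 de.
Outer hash (recomputed tag): even-index sum = 457 mod 256 = 201; odd-index sum = 381 mod 256 = 125 → c9 7d.
Recomputed tag = c97d; claimed = c97d → match.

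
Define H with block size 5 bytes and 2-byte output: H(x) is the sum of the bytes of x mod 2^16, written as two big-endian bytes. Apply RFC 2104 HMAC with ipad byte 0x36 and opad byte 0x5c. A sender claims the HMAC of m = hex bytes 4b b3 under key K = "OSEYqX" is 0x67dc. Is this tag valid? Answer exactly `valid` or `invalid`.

invalid

Key "OSEYqX" = 4f 53 45 59 71 58 is 6 bytes > B = 5, so hash it first: H(key) = 02 09, then zero-pad to 5 bytes: K' = 02 09 00 00 00.
K' ⊕ ipad = 34 3f 36 36 36; K' ⊕ opad = 5e 55 5c 5c 5c.
Inner hash: sum = 52+63+54+54+54+75+179 = 531 → 02 13.
Outer hash (recomputed tag): sum = 94+85+92+92+92+2+19 = 476 → 01 dc.
Recomputed tag = 01dc; claimed = 67dc → mismatch.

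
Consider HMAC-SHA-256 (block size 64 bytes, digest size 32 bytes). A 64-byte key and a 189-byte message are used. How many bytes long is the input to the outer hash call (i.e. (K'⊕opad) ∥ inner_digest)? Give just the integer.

Key is 64 ≤ 64 bytes, zero-padded: |K'| = 64.
Outer input = (K'⊕opad) ∥ H(inner) → 64 + 32 = 96 bytes.

96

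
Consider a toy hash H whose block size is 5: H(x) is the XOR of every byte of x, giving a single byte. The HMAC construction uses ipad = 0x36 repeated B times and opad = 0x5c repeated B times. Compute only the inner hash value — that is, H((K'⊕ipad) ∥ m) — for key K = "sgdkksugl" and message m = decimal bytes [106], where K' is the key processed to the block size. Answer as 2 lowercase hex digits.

21

Key "sgdkksugl" = 73 67 64 6b 6b 73 75 67 6c is 9 bytes > B = 5, so hash it first: H(key) = 7d, then zero-pad to 5 bytes: K' = 7d 00 00 00 00.
K' ⊕ ipad = 4b 36 36 36 36.
Inner input = 4b 36 36 36 36 ∥ 6a.
Inner hash: XOR 4b⊕36⊕36⊕36⊕36⊕6a = 21.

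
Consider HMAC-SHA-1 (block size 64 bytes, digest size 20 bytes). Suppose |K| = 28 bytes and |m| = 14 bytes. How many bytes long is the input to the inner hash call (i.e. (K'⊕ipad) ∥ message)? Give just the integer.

Key is 28 ≤ 64 bytes, zero-padded: |K'| = 64.
Inner input = (K'⊕ipad) ∥ m → 64 + 14 = 78 bytes.

78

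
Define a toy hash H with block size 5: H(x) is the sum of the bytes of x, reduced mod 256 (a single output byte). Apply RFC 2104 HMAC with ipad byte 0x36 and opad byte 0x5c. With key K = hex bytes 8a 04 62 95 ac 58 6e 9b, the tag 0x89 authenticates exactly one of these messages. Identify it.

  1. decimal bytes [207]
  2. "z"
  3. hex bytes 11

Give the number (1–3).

1

Key hex bytes 8a 04 62 95 ac 58 6e 9b is 8 bytes > B = 5, so hash it first: H(key) = 92, then zero-pad to 5 bytes: K' = 92 00 00 00 00.
K' ⊕ ipad = a4 36 36 36 36; K' ⊕ opad = ce 5c 5c 5c 5c.
m1: inner = H(a4 36 36 36 36 cf) = 4b; tag = H(ce 5c 5c 5c 5c 4b) = 89 ← matches
m2: inner = H(a4 36 36 36 36 7a) = f6; tag = H(ce 5c 5c 5c 5c f6) = 34
m3: inner = H(a4 36 36 36 36 11) = 8d; tag = H(ce 5c 5c 5c 5c 8d) = cb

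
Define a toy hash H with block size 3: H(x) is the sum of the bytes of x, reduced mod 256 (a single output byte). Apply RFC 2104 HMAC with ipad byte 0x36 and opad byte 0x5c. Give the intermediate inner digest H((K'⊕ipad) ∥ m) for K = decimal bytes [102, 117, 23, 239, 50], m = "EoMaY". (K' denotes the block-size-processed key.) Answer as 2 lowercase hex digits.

Key decimal bytes [102, 117, 23, 239, 50] = 66 75 17 ef 32 is 5 bytes > B = 3, so hash it first: H(key) = 13, then zero-pad to 3 bytes: K' = 13 00 00.
K' ⊕ ipad = 25 36 36.
Inner input = 25 36 36 ∥ 45 6f 4d 61 59.
Inner hash: sum = 37+54+54+69+111+77+97+89 = 588; mod 256 = 76 → 4c.

4c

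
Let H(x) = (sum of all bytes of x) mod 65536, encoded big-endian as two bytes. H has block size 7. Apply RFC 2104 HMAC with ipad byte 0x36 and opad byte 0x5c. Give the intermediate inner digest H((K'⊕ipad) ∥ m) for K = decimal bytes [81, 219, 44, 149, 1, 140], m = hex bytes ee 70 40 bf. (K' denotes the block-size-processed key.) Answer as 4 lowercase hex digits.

0595

Key decimal bytes [81, 219, 44, 149, 1, 140] = 51 db 2c 95 01 8c is 6 bytes ≤ B = 7; zero-pad to 7 bytes: K' = 51 db 2c 95 01 8c 00.
K' ⊕ ipad = 67 ed 1a a3 37 ba 36.
Inner input = 67 ed 1a a3 37 ba 36 ∥ ee 70 40 bf.
Inner hash: sum = 103+237+26+163+55+186+54+238+112+64+191 = 1429 → 05 95.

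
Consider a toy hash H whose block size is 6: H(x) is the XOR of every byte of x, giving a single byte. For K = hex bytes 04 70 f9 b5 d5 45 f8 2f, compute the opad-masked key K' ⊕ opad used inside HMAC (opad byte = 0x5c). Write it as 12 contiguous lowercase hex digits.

Key hex bytes 04 70 f9 b5 d5 45 f8 2f is 8 bytes > B = 6, so hash it first: H(key) = 7f, then zero-pad to 6 bytes: K' = 7f 00 00 00 00 00.
XOR each byte with 0x5c: 7f⊕5c=23, 00⊕5c=5c, 00⊕5c=5c, 00⊕5c=5c, 00⊕5c=5c, 00⊕5c=5c.

235c5c5c5c5c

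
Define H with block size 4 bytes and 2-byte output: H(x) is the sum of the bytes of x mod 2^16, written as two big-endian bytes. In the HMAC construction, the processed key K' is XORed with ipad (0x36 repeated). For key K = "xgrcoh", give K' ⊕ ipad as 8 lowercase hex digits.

34bd3636

Key "xgrcoh" = 78 67 72 63 6f 68 is 6 bytes > B = 4, so hash it first: H(key) = 02 8b, then zero-pad to 4 bytes: K' = 02 8b 00 00.
XOR each byte with 0x36: 02⊕36=34, 8b⊕36=bd, 00⊕36=36, 00⊕36=36.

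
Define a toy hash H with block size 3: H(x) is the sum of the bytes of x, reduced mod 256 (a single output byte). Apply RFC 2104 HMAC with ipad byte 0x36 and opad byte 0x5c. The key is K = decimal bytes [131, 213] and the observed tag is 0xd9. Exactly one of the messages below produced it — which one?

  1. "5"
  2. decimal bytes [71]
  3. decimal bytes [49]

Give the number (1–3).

2

Key decimal bytes [131, 213] = 83 d5 is 2 bytes ≤ B = 3; zero-pad to 3 bytes: K' = 83 d5 00.
K' ⊕ ipad = b5 e3 36; K' ⊕ opad = df 89 5c.
m1: inner = H(b5 e3 36 35) = 03; tag = H(df 89 5c 03) = c7
m2: inner = H(b5 e3 36 47) = 15; tag = H(df 89 5c 15) = d9 ← matches
m3: inner = H(b5 e3 36 31) = ff; tag = H(df 89 5c ff) = c3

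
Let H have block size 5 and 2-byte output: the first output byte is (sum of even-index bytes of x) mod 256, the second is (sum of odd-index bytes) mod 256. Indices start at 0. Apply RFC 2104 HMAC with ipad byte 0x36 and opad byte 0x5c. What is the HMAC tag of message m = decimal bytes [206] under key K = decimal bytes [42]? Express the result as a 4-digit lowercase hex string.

Key decimal bytes [42] = 2a is 1 byte ≤ B = 5; zero-pad to 5 bytes: K' = 2a 00 00 00 00.
K' ⊕ ipad = 1c 36 36 36 36.  K' ⊕ opad = 76 5c 5c 5c 5c.
Inner input = (K'⊕ipad) ∥ m = 1c 36 36 36 36 ∥ ce.
Inner hash: even-index sum = 136 mod 256 = 136; odd-index sum = 314 mod 256 = 58 → 88 3a.
Outer input = (K'⊕opad) ∥ inner = 76 5c 5c 5c 5c ∥ 88 3a.
Outer hash (tag): even-index sum = 360 mod 256 = 104; odd-index sum = 320 mod 256 = 64 → 68 40.

6840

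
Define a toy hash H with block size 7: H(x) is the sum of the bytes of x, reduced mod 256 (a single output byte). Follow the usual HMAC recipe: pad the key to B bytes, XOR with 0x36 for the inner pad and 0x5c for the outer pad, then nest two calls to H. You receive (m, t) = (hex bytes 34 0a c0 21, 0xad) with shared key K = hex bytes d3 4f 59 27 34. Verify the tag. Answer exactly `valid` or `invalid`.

Key hex bytes d3 4f 59 27 34 is 5 bytes ≤ B = 7; zero-pad to 7 bytes: K' = d3 4f 59 27 34 00 00.
K' ⊕ ipad = e5 79 6f 11 02 36 36; K' ⊕ opad = 8f 13 05 7b 68 5c 5c.
Inner hash: sum = 229+121+111+17+2+54+54+52+10+192+33 = 875; mod 256 = 107 → 6b.
Outer hash (recomputed tag): sum = 143+19+5+123+104+92+92+107 = 685; mod 256 = 173 → ad.
Recomputed tag = ad; claimed = ad → match.

valid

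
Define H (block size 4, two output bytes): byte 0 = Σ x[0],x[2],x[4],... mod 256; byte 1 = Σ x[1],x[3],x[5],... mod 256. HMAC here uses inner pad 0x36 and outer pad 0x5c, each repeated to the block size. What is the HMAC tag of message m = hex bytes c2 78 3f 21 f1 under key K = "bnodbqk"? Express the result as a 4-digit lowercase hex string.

eebf

Key "bnodbqk" = 62 6e 6f 64 62 71 6b is 7 bytes > B = 4, so hash it first: H(key) = 9e 43, then zero-pad to 4 bytes: K' = 9e 43 00 00.
K' ⊕ ipad = a8 75 36 36.  K' ⊕ opad = c2 1f 5c 5c.
Inner input = (K'⊕ipad) ∥ m = a8 75 36 36 ∥ c2 78 3f 21 f1.
Inner hash: even-index sum = 720 mod 256 = 208; odd-index sum = 324 mod 256 = 68 → d0 44.
Outer input = (K'⊕opad) ∥ inner = c2 1f 5c 5c ∥ d0 44.
Outer hash (tag): even-index sum = 494 mod 256 = 238; odd-index sum = 191 mod 256 = 191 → ee bf.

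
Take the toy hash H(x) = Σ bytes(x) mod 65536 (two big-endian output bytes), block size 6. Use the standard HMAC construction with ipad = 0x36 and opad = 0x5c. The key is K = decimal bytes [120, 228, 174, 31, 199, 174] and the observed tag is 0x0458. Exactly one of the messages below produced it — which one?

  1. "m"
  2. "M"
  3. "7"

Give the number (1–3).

2

Key decimal bytes [120, 228, 174, 31, 199, 174] = 78 e4 ae 1f c7 ae is exactly B = 6 bytes: K' = 78 e4 ae 1f c7 ae.
K' ⊕ ipad = 4e d2 98 29 f1 98; K' ⊕ opad = 24 b8 f2 43 9b f2.
m1: inner = H(4e d2 98 29 f1 98 6d) = 03 d7; tag = H(24 b8 f2 43 9b f2 03 d7) = 0478
m2: inner = H(4e d2 98 29 f1 98 4d) = 03 b7; tag = H(24 b8 f2 43 9b f2 03 b7) = 0458 ← matches
m3: inner = H(4e d2 98 29 f1 98 37) = 03 a1; tag = H(24 b8 f2 43 9b f2 03 a1) = 0442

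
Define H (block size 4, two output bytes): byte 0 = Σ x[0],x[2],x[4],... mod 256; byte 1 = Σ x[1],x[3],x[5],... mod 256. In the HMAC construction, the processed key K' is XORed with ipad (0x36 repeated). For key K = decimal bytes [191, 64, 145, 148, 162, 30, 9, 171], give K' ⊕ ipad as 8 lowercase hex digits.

Key decimal bytes [191, 64, 145, 148, 162, 30, 9, 171] = bf 40 91 94 a2 1e 09 ab is 8 bytes > B = 4, so hash it first: H(key) = fb 9d, then zero-pad to 4 bytes: K' = fb 9d 00 00.
XOR each byte with 0x36: fb⊕36=cd, 9d⊕36=ab, 00⊕36=36, 00⊕36=36.

cdab3636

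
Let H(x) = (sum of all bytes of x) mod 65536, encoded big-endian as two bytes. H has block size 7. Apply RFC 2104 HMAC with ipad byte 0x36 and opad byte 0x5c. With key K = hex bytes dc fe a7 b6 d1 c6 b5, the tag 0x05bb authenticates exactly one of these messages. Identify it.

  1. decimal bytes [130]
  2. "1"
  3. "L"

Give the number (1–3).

1

Key hex bytes dc fe a7 b6 d1 c6 b5 is exactly B = 7 bytes: K' = dc fe a7 b6 d1 c6 b5.
K' ⊕ ipad = ea c8 91 80 e7 f0 83; K' ⊕ opad = 80 a2 fb ea 8d 9a e9.
m1: inner = H(ea c8 91 80 e7 f0 83 82) = 05 9f; tag = H(80 a2 fb ea 8d 9a e9 05 9f) = 05bb ← matches
m2: inner = H(ea c8 91 80 e7 f0 83 31) = 05 4e; tag = H(80 a2 fb ea 8d 9a e9 05 4e) = 056a
m3: inner = H(ea c8 91 80 e7 f0 83 4c) = 05 69; tag = H(80 a2 fb ea 8d 9a e9 05 69) = 0585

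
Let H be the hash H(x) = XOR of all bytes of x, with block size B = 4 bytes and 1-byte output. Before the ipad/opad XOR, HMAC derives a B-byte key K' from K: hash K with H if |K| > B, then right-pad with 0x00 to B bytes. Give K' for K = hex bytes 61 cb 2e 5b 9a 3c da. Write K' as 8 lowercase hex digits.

a3000000

|K| = 7 > B = 4, so first hash the key.
H(K): XOR 61⊕cb⊕2e⊕5b⊕9a⊕3c⊕da = a3.
Zero-pad H(K) = a3 to 4 bytes: K' = a3 00 00 00.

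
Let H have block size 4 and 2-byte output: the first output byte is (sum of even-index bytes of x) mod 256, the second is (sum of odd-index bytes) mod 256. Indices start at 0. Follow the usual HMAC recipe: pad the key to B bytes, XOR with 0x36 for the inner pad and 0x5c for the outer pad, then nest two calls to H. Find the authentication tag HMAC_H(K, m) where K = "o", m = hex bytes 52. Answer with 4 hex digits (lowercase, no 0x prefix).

Key "o" = 6f is 1 byte ≤ B = 4; zero-pad to 4 bytes: K' = 6f 00 00 00.
K' ⊕ ipad = 59 36 36 36.  K' ⊕ opad = 33 5c 5c 5c.
Inner input = (K'⊕ipad) ∥ m = 59 36 36 36 ∥ 52.
Inner hash: even-index sum = 225 mod 256 = 225; odd-index sum = 108 mod 256 = 108 → e1 6c.
Outer input = (K'⊕opad) ∥ inner = 33 5c 5c 5c ∥ e1 6c.
Outer hash (tag): even-index sum = 368 mod 256 = 112; odd-index sum = 292 mod 256 = 36 → 70 24.

7024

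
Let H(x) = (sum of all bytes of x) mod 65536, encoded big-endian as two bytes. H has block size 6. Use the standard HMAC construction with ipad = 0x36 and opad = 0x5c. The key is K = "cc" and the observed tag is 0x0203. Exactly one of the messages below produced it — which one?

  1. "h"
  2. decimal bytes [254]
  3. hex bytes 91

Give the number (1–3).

Key "cc" = 63 63 is 2 bytes ≤ B = 6; zero-pad to 6 bytes: K' = 63 63 00 00 00 00.
K' ⊕ ipad = 55 55 36 36 36 36; K' ⊕ opad = 3f 3f 5c 5c 5c 5c.
m1: inner = H(55 55 36 36 36 36 68) = 01 ea; tag = H(3f 3f 5c 5c 5c 5c 01 ea) = 02d9
m2: inner = H(55 55 36 36 36 36 fe) = 02 80; tag = H(3f 3f 5c 5c 5c 5c 02 80) = 0270
m3: inner = H(55 55 36 36 36 36 91) = 02 13; tag = H(3f 3f 5c 5c 5c 5c 02 13) = 0203 ← matches

3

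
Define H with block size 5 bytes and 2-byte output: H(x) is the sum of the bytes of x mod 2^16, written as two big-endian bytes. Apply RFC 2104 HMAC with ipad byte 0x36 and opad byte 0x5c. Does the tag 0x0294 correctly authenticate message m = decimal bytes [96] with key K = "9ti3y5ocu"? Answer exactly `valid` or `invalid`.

invalid

Key "9ti3y5ocu" = 39 74 69 33 79 35 6f 63 75 is 9 bytes > B = 5, so hash it first: H(key) = 03 3e, then zero-pad to 5 bytes: K' = 03 3e 00 00 00.
K' ⊕ ipad = 35 08 36 36 36; K' ⊕ opad = 5f 62 5c 5c 5c.
Inner hash: sum = 53+8+54+54+54+96 = 319 → 01 3f.
Outer hash (recomputed tag): sum = 95+98+92+92+92+1+63 = 533 → 02 15.
Recomputed tag = 0215; claimed = 0294 → mismatch.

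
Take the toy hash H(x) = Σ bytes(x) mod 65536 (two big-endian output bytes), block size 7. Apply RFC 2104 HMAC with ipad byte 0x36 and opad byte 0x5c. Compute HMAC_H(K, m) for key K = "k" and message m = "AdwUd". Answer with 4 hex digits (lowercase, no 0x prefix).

02d8

Key "k" = 6b is 1 byte ≤ B = 7; zero-pad to 7 bytes: K' = 6b 00 00 00 00 00 00.
K' ⊕ ipad = 5d 36 36 36 36 36 36.  K' ⊕ opad = 37 5c 5c 5c 5c 5c 5c.
Inner input = (K'⊕ipad) ∥ m = 5d 36 36 36 36 36 36 ∥ 41 64 77 55 64.
Inner hash: sum = 93+54+54+54+54+54+54+65+100+119+85+100 = 886 → 03 76.
Outer input = (K'⊕opad) ∥ inner = 37 5c 5c 5c 5c 5c 5c ∥ 03 76.
Outer hash (tag): sum = 55+92+92+92+92+92+92+3+118 = 728 → 02 d8.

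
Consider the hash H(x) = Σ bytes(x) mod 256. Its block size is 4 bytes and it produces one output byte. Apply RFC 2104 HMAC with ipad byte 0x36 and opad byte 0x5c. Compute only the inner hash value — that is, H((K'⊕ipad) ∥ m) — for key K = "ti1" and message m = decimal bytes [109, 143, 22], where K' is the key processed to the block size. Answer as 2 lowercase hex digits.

f0

Key "ti1" = 74 69 31 is 3 bytes ≤ B = 4; zero-pad to 4 bytes: K' = 74 69 31 00.
K' ⊕ ipad = 42 5f 07 36.
Inner input = 42 5f 07 36 ∥ 6d 8f 16.
Inner hash: sum = 66+95+7+54+109+143+22 = 496; mod 256 = 240 → f0.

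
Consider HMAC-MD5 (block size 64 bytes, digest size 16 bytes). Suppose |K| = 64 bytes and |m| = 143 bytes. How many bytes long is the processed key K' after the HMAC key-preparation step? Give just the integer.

64

Key is 64 ≤ 64 bytes, zero-padded: |K'| = 64.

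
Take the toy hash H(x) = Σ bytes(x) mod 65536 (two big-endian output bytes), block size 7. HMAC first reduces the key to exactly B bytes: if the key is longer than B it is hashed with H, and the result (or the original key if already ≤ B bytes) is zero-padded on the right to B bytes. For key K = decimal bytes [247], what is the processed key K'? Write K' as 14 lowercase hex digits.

f7000000000000

Key decimal bytes [247] = f7 is 1 byte ≤ B = 7; zero-pad to 7 bytes: K' = f7 00 00 00 00 00 00.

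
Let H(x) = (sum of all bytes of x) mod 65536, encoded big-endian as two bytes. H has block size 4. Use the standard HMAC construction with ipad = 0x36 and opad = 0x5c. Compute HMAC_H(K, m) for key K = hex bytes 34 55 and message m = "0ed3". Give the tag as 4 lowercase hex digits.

Key hex bytes 34 55 is 2 bytes ≤ B = 4; zero-pad to 4 bytes: K' = 34 55 00 00.
K' ⊕ ipad = 02 63 36 36.  K' ⊕ opad = 68 09 5c 5c.
Inner input = (K'⊕ipad) ∥ m = 02 63 36 36 ∥ 30 65 64 33.
Inner hash: sum = 2+99+54+54+48+101+100+51 = 509 → 01 fd.
Outer input = (K'⊕opad) ∥ inner = 68 09 5c 5c ∥ 01 fd.
Outer hash (tag): sum = 104+9+92+92+1+253 = 551 → 02 27.

0227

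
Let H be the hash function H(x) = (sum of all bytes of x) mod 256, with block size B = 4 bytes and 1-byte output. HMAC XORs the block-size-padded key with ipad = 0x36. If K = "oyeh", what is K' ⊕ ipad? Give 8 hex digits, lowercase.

Key "oyeh" = 6f 79 65 68 is exactly B = 4 bytes: K' = 6f 79 65 68.
XOR each byte with 0x36: 6f⊕36=59, 79⊕36=4f, 65⊕36=53, 68⊕36=5e.

594f535e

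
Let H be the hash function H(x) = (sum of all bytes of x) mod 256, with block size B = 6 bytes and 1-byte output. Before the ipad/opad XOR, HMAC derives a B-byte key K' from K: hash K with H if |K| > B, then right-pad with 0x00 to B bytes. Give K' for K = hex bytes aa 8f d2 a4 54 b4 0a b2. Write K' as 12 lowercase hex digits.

|K| = 8 > B = 6, so first hash the key.
H(K): sum = 170+143+210+164+84+180+10+178 = 1139; mod 256 = 115 → 73.
Zero-pad H(K) = 73 to 6 bytes: K' = 73 00 00 00 00 00.

730000000000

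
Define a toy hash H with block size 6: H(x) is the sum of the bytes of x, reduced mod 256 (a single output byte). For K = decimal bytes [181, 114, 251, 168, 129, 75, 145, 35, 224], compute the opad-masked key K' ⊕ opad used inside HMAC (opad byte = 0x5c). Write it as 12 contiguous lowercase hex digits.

765c5c5c5c5c

Key decimal bytes [181, 114, 251, 168, 129, 75, 145, 35, 224] = b5 72 fb a8 81 4b 91 23 e0 is 9 bytes > B = 6, so hash it first: H(key) = 2a, then zero-pad to 6 bytes: K' = 2a 00 00 00 00 00.
XOR each byte with 0x5c: 2a⊕5c=76, 00⊕5c=5c, 00⊕5c=5c, 00⊕5c=5c, 00⊕5c=5c, 00⊕5c=5c.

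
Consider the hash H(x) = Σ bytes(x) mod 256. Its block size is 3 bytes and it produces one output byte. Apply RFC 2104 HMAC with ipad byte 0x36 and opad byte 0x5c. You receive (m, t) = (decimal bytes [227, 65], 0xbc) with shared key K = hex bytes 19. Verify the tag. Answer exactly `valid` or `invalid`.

Key hex bytes 19 is 1 byte ≤ B = 3; zero-pad to 3 bytes: K' = 19 00 00.
K' ⊕ ipad = 2f 36 36; K' ⊕ opad = 45 5c 5c.
Inner hash: sum = 47+54+54+227+65 = 447; mod 256 = 191 → bf.
Outer hash (recomputed tag): sum = 69+92+92+191 = 444; mod 256 = 188 → bc.
Recomputed tag = bc; claimed = bc → match.

valid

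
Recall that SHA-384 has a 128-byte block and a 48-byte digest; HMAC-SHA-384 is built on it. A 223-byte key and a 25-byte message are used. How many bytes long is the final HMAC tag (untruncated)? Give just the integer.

48

The tag is one SHA-384 digest: 48 bytes.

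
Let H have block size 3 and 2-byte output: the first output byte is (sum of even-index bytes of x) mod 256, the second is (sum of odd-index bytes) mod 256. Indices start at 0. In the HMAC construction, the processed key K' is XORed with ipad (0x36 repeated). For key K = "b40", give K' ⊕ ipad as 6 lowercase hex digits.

Key "b40" = 62 34 30 is exactly B = 3 bytes: K' = 62 34 30.
XOR each byte with 0x36: 62⊕36=54, 34⊕36=02, 30⊕36=06.

540206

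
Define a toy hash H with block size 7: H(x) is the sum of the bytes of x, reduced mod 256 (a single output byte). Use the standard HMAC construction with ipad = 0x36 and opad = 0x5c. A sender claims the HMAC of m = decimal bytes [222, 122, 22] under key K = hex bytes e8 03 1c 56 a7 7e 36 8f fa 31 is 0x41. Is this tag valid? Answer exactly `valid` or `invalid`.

invalid

Key hex bytes e8 03 1c 56 a7 7e 36 8f fa 31 is 10 bytes > B = 7, so hash it first: H(key) = 72, then zero-pad to 7 bytes: K' = 72 00 00 00 00 00 00.
K' ⊕ ipad = 44 36 36 36 36 36 36; K' ⊕ opad = 2e 5c 5c 5c 5c 5c 5c.
Inner hash: sum = 68+54+54+54+54+54+54+222+122+22 = 758; mod 256 = 246 → f6.
Outer hash (recomputed tag): sum = 46+92+92+92+92+92+92+246 = 844; mod 256 = 76 → 4c.
Recomputed tag = 4c; claimed = 41 → mismatch.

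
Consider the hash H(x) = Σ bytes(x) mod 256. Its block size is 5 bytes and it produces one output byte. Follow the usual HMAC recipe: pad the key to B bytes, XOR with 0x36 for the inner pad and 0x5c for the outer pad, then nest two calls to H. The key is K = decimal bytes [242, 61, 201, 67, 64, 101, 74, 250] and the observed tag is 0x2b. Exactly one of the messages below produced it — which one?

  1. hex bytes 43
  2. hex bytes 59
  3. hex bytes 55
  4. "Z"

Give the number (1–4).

2

Key decimal bytes [242, 61, 201, 67, 64, 101, 74, 250] = f2 3d c9 43 40 65 4a fa is 8 bytes > B = 5, so hash it first: H(key) = 24, then zero-pad to 5 bytes: K' = 24 00 00 00 00.
K' ⊕ ipad = 12 36 36 36 36; K' ⊕ opad = 78 5c 5c 5c 5c.
m1: inner = H(12 36 36 36 36 43) = 2d; tag = H(78 5c 5c 5c 5c 2d) = 15
m2: inner = H(12 36 36 36 36 59) = 43; tag = H(78 5c 5c 5c 5c 43) = 2b ← matches
m3: inner = H(12 36 36 36 36 55) = 3f; tag = H(78 5c 5c 5c 5c 3f) = 27
m4: inner = H(12 36 36 36 36 5a) = 44; tag = H(78 5c 5c 5c 5c 44) = 2c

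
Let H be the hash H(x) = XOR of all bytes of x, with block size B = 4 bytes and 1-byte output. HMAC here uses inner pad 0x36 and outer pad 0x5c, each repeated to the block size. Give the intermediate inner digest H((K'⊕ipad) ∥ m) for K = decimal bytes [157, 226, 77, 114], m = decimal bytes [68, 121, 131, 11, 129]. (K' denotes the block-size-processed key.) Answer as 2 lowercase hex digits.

Key decimal bytes [157, 226, 77, 114] = 9d e2 4d 72 is exactly B = 4 bytes: K' = 9d e2 4d 72.
K' ⊕ ipad = ab d4 7b 44.
Inner input = ab d4 7b 44 ∥ 44 79 83 0b 81.
Inner hash: XOR ab⊕d4⊕7b⊕44⊕44⊕79⊕83⊕0b⊕81 = 74.

74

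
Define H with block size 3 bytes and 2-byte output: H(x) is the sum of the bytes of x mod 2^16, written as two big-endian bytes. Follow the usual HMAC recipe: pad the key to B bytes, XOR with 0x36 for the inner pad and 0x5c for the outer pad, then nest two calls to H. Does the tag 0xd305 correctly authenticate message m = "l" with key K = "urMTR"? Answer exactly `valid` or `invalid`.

Key "urMTR" = 75 72 4d 54 52 is 5 bytes > B = 3, so hash it first: H(key) = 01 da, then zero-pad to 3 bytes: K' = 01 da 00.
K' ⊕ ipad = 37 ec 36; K' ⊕ opad = 5d 86 5c.
Inner hash: sum = 55+236+54+108 = 453 → 01 c5.
Outer hash (recomputed tag): sum = 93+134+92+1+197 = 517 → 02 05.
Recomputed tag = 0205; claimed = d305 → mismatch.

invalid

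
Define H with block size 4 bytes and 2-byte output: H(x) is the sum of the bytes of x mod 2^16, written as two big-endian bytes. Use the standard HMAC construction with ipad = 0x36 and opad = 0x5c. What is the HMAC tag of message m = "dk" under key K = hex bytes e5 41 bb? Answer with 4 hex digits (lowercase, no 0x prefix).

Key hex bytes e5 41 bb is 3 bytes ≤ B = 4; zero-pad to 4 bytes: K' = e5 41 bb 00.
K' ⊕ ipad = d3 77 8d 36.  K' ⊕ opad = b9 1d e7 5c.
Inner input = (K'⊕ipad) ∥ m = d3 77 8d 36 ∥ 64 6b.
Inner hash: sum = 211+119+141+54+100+107 = 732 → 02 dc.
Outer input = (K'⊕opad) ∥ inner = b9 1d e7 5c ∥ 02 dc.
Outer hash (tag): sum = 185+29+231+92+2+220 = 759 → 02 f7.

02f7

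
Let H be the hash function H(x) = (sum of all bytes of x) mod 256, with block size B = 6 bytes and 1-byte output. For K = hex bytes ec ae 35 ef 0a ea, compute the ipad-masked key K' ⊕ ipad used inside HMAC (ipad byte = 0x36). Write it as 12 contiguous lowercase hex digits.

Key hex bytes ec ae 35 ef 0a ea is exactly B = 6 bytes: K' = ec ae 35 ef 0a ea.
XOR each byte with 0x36: ec⊕36=da, ae⊕36=98, 35⊕36=03, ef⊕36=d9, 0a⊕36=3c, ea⊕36=dc.

da9803d93cdc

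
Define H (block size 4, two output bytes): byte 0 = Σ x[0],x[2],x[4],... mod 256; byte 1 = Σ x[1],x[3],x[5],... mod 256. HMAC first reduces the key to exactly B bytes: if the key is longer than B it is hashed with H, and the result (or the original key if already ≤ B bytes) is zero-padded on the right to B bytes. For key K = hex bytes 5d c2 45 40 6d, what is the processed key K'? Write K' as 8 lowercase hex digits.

|K| = 5 > B = 4, so first hash the key.
H(K): even-index sum = 271 mod 256 = 15; odd-index sum = 258 mod 256 = 2 → 0f 02.
Zero-pad H(K) = 0f 02 to 4 bytes: K' = 0f 02 00 00.

0f020000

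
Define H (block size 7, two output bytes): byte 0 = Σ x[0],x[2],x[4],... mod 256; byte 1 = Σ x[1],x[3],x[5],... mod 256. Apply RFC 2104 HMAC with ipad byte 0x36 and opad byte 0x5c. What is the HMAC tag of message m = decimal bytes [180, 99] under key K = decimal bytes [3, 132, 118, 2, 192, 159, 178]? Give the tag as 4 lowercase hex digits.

564b

Key decimal bytes [3, 132, 118, 2, 192, 159, 178] = 03 84 76 02 c0 9f b2 is exactly B = 7 bytes: K' = 03 84 76 02 c0 9f b2.
K' ⊕ ipad = 35 b2 40 34 f6 a9 84.  K' ⊕ opad = 5f d8 2a 5e 9c c3 ee.
Inner input = (K'⊕ipad) ∥ m = 35 b2 40 34 f6 a9 84 ∥ b4 63.
Inner hash: even-index sum = 594 mod 256 = 82; odd-index sum = 579 mod 256 = 67 → 52 43.
Outer input = (K'⊕opad) ∥ inner = 5f d8 2a 5e 9c c3 ee ∥ 52 43.
Outer hash (tag): even-index sum = 598 mod 256 = 86; odd-index sum = 587 mod 256 = 75 → 56 4b.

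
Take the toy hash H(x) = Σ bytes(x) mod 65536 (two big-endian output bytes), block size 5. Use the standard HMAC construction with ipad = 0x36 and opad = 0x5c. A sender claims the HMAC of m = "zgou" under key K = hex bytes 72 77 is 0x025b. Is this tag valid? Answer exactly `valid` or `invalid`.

valid

Key hex bytes 72 77 is 2 bytes ≤ B = 5; zero-pad to 5 bytes: K' = 72 77 00 00 00.
K' ⊕ ipad = 44 41 36 36 36; K' ⊕ opad = 2e 2b 5c 5c 5c.
Inner hash: sum = 68+65+54+54+54+122+103+111+117 = 748 → 02 ec.
Outer hash (recomputed tag): sum = 46+43+92+92+92+2+236 = 603 → 02 5b.
Recomputed tag = 025b; claimed = 025b → match.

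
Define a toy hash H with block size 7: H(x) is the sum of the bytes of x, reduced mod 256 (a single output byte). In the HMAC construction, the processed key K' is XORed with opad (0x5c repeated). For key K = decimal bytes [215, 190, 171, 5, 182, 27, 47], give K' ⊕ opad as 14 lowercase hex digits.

8be2f759ea4773

Key decimal bytes [215, 190, 171, 5, 182, 27, 47] = d7 be ab 05 b6 1b 2f is exactly B = 7 bytes: K' = d7 be ab 05 b6 1b 2f.
XOR each byte with 0x5c: d7⊕5c=8b, be⊕5c=e2, ab⊕5c=f7, 05⊕5c=59, b6⊕5c=ea, 1b⊕5c=47, 2f⊕5c=73.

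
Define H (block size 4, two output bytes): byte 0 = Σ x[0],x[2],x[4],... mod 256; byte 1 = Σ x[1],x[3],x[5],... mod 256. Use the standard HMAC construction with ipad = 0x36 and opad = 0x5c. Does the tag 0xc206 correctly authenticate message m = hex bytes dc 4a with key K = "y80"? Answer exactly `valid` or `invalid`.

Key "y80" = 79 38 30 is 3 bytes ≤ B = 4; zero-pad to 4 bytes: K' = 79 38 30 00.
K' ⊕ ipad = 4f 0e 06 36; K' ⊕ opad = 25 64 6c 5c.
Inner hash: even-index sum = 305 mod 256 = 49; odd-index sum = 142 mod 256 = 142 → 31 8e.
Outer hash (recomputed tag): even-index sum = 194 mod 256 = 194; odd-index sum = 334 mod 256 = 78 → c2 4e.
Recomputed tag = c24e; claimed = c206 → mismatch.

invalid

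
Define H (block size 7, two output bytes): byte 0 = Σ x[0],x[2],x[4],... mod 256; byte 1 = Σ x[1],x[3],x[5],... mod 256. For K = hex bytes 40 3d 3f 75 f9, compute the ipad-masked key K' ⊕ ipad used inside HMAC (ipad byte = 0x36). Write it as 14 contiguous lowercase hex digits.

760b0943cf3636

Key hex bytes 40 3d 3f 75 f9 is 5 bytes ≤ B = 7; zero-pad to 7 bytes: K' = 40 3d 3f 75 f9 00 00.
XOR each byte with 0x36: 40⊕36=76, 3d⊕36=0b, 3f⊕36=09, 75⊕36=43, f9⊕36=cf, 00⊕36=36, 00⊕36=36.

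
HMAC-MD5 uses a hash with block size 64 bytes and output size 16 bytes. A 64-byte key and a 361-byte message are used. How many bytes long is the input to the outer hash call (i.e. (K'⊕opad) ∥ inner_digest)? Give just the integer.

80

Key is 64 ≤ 64 bytes, zero-padded: |K'| = 64.
Outer input = (K'⊕opad) ∥ H(inner) → 64 + 16 = 80 bytes.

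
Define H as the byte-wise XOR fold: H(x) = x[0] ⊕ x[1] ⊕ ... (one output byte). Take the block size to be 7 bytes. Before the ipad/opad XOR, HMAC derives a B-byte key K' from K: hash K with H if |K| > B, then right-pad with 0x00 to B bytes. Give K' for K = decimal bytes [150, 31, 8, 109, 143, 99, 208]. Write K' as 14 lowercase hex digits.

Key decimal bytes [150, 31, 8, 109, 143, 99, 208] = 96 1f 08 6d 8f 63 d0 is exactly B = 7 bytes: K' = 96 1f 08 6d 8f 63 d0.

961f086d8f63d0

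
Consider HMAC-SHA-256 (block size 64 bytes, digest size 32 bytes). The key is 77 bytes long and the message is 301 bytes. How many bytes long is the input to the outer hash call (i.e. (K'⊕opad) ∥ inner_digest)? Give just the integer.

96

Key is 77 > 64 bytes, so it is hashed to 32 bytes then zero-padded to 64: |K'| = 64.
Outer input = (K'⊕opad) ∥ H(inner) → 64 + 32 = 96 bytes.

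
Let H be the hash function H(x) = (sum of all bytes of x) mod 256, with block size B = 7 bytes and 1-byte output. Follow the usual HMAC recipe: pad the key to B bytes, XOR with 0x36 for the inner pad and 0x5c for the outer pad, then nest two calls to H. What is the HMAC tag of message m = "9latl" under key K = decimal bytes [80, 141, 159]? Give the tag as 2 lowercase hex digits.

Key decimal bytes [80, 141, 159] = 50 8d 9f is 3 bytes ≤ B = 7; zero-pad to 7 bytes: K' = 50 8d 9f 00 00 00 00.
K' ⊕ ipad = 66 bb a9 36 36 36 36.  K' ⊕ opad = 0c d1 c3 5c 5c 5c 5c.
Inner input = (K'⊕ipad) ∥ m = 66 bb a9 36 36 36 36 ∥ 39 6c 61 74 6c.
Inner hash: sum = 102+187+169+54+54+54+54+57+108+97+116+108 = 1160; mod 256 = 136 → 88.
Outer input = (K'⊕opad) ∥ inner = 0c d1 c3 5c 5c 5c 5c ∥ 88.
Outer hash (tag): sum = 12+209+195+92+92+92+92+136 = 920; mod 256 = 152 → 98.

98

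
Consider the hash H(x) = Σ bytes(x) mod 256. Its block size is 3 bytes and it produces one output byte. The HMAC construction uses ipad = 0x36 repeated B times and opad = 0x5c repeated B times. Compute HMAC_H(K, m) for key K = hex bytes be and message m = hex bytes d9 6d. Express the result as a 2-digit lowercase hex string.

d4

Key hex bytes be is 1 byte ≤ B = 3; zero-pad to 3 bytes: K' = be 00 00.
K' ⊕ ipad = 88 36 36.  K' ⊕ opad = e2 5c 5c.
Inner input = (K'⊕ipad) ∥ m = 88 36 36 ∥ d9 6d.
Inner hash: sum = 136+54+54+217+109 = 570; mod 256 = 58 → 3a.
Outer input = (K'⊕opad) ∥ inner = e2 5c 5c ∥ 3a.
Outer hash (tag): sum = 226+92+92+58 = 468; mod 256 = 212 → d4.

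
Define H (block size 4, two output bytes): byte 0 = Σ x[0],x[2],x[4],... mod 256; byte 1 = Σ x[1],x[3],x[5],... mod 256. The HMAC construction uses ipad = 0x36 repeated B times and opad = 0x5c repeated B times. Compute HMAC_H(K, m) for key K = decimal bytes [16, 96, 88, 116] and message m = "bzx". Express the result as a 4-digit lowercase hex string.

Key decimal bytes [16, 96, 88, 116] = 10 60 58 74 is exactly B = 4 bytes: K' = 10 60 58 74.
K' ⊕ ipad = 26 56 6e 42.  K' ⊕ opad = 4c 3c 04 28.
Inner input = (K'⊕ipad) ∥ m = 26 56 6e 42 ∥ 62 7a 78.
Inner hash: even-index sum = 366 mod 256 = 110; odd-index sum = 274 mod 256 = 18 → 6e 12.
Outer input = (K'⊕opad) ∥ inner = 4c 3c 04 28 ∥ 6e 12.
Outer hash (tag): even-index sum = 190 mod 256 = 190; odd-index sum = 118 mod 256 = 118 → be 76.

be76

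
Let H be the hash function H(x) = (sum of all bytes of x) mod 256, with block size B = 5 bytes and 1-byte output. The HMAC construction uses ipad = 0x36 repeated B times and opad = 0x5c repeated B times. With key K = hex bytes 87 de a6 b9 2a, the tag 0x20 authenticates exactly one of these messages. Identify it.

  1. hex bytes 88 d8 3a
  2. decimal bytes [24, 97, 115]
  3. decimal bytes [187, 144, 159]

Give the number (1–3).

1

Key hex bytes 87 de a6 b9 2a is exactly B = 5 bytes: K' = 87 de a6 b9 2a.
K' ⊕ ipad = b1 e8 90 8f 1c; K' ⊕ opad = db 82 fa e5 76.
m1: inner = H(b1 e8 90 8f 1c 88 d8 3a) = 6e; tag = H(db 82 fa e5 76 6e) = 20 ← matches
m2: inner = H(b1 e8 90 8f 1c 18 61 73) = c0; tag = H(db 82 fa e5 76 c0) = 72
m3: inner = H(b1 e8 90 8f 1c bb 90 9f) = be; tag = H(db 82 fa e5 76 be) = 70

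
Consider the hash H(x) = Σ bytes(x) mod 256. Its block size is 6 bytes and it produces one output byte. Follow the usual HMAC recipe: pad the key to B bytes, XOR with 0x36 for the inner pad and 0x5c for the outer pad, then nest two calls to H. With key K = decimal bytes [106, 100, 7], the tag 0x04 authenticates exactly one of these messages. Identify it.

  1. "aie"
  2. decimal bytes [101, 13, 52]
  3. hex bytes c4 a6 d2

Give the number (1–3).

2

Key decimal bytes [106, 100, 7] = 6a 64 07 is 3 bytes ≤ B = 6; zero-pad to 6 bytes: K' = 6a 64 07 00 00 00.
K' ⊕ ipad = 5c 52 31 36 36 36; K' ⊕ opad = 36 38 5b 5c 5c 5c.
m1: inner = H(5c 52 31 36 36 36 61 69 65) = b0; tag = H(36 38 5b 5c 5c 5c b0) = 8d
m2: inner = H(5c 52 31 36 36 36 65 0d 34) = 27; tag = H(36 38 5b 5c 5c 5c 27) = 04 ← matches
m3: inner = H(5c 52 31 36 36 36 c4 a6 d2) = bd; tag = H(36 38 5b 5c 5c 5c bd) = 9a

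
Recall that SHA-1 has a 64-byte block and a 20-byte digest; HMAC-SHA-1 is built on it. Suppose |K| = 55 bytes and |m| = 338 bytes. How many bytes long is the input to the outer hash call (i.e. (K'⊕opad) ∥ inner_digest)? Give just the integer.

Key is 55 ≤ 64 bytes, zero-padded: |K'| = 64.
Outer input = (K'⊕opad) ∥ H(inner) → 64 + 20 = 84 bytes.

84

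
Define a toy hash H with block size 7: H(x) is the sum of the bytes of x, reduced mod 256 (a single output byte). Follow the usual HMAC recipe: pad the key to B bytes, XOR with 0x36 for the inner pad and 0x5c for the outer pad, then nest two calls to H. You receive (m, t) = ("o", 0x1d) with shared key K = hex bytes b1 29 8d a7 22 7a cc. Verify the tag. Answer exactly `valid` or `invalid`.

Key hex bytes b1 29 8d a7 22 7a cc is exactly B = 7 bytes: K' = b1 29 8d a7 22 7a cc.
K' ⊕ ipad = 87 1f bb 91 14 4c fa; K' ⊕ opad = ed 75 d1 fb 7e 26 90.
Inner hash: sum = 135+31+187+145+20+76+250+111 = 955; mod 256 = 187 → bb.
Outer hash (recomputed tag): sum = 237+117+209+251+126+38+144+187 = 1309; mod 256 = 29 → 1d.
Recomputed tag = 1d; claimed = 1d → match.

valid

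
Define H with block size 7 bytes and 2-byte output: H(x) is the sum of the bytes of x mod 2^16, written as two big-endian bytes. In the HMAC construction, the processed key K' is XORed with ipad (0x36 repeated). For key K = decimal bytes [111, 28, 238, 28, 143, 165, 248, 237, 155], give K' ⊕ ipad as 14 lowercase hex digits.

Key decimal bytes [111, 28, 238, 28, 143, 165, 248, 237, 155] = 6f 1c ee 1c 8f a5 f8 ed 9b is 9 bytes > B = 7, so hash it first: H(key) = 05 49, then zero-pad to 7 bytes: K' = 05 49 00 00 00 00 00.
XOR each byte with 0x36: 05⊕36=33, 49⊕36=7f, 00⊕36=36, 00⊕36=36, 00⊕36=36, 00⊕36=36, 00⊕36=36.

337f3636363636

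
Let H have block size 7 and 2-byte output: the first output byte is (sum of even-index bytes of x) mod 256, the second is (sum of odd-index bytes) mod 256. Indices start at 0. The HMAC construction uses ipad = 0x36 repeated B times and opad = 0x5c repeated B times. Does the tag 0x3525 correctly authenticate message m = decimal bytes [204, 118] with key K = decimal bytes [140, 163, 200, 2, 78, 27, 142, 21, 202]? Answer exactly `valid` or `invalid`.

Key decimal bytes [140, 163, 200, 2, 78, 27, 142, 21, 202] = 8c a3 c8 02 4e 1b 8e 15 ca is 9 bytes > B = 7, so hash it first: H(key) = fa d5, then zero-pad to 7 bytes: K' = fa d5 00 00 00 00 00.
K' ⊕ ipad = cc e3 36 36 36 36 36; K' ⊕ opad = a6 89 5c 5c 5c 5c 5c.
Inner hash: even-index sum = 484 mod 256 = 228; odd-index sum = 539 mod 256 = 27 → e4 1b.
Outer hash (recomputed tag): even-index sum = 469 mod 256 = 213; odd-index sum = 549 mod 256 = 37 → d5 25.
Recomputed tag = d525; claimed = 3525 → mismatch.

invalid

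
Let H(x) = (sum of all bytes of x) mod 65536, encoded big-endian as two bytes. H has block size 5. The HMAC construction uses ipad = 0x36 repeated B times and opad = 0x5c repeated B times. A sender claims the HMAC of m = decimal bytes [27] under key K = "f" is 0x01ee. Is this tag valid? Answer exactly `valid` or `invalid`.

valid

Key "f" = 66 is 1 byte ≤ B = 5; zero-pad to 5 bytes: K' = 66 00 00 00 00.
K' ⊕ ipad = 50 36 36 36 36; K' ⊕ opad = 3a 5c 5c 5c 5c.
Inner hash: sum = 80+54+54+54+54+27 = 323 → 01 43.
Outer hash (recomputed tag): sum = 58+92+92+92+92+1+67 = 494 → 01 ee.
Recomputed tag = 01ee; claimed = 01ee → match.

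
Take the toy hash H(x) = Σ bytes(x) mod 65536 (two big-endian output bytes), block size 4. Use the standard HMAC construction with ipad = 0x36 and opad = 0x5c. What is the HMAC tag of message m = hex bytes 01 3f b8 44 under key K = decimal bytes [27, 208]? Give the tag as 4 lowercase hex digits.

Key decimal bytes [27, 208] = 1b d0 is 2 bytes ≤ B = 4; zero-pad to 4 bytes: K' = 1b d0 00 00.
K' ⊕ ipad = 2d e6 36 36.  K' ⊕ opad = 47 8c 5c 5c.
Inner input = (K'⊕ipad) ∥ m = 2d e6 36 36 ∥ 01 3f b8 44.
Inner hash: sum = 45+230+54+54+1+63+184+68 = 699 → 02 bb.
Outer input = (K'⊕opad) ∥ inner = 47 8c 5c 5c ∥ 02 bb.
Outer hash (tag): sum = 71+140+92+92+2+187 = 584 → 02 48.

0248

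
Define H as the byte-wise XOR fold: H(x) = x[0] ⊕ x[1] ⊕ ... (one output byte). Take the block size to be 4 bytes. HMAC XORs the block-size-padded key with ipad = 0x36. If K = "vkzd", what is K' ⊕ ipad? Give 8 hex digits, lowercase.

Key "vkzd" = 76 6b 7a 64 is exactly B = 4 bytes: K' = 76 6b 7a 64.
XOR each byte with 0x36: 76⊕36=40, 6b⊕36=5d, 7a⊕36=4c, 64⊕36=52.

405d4c52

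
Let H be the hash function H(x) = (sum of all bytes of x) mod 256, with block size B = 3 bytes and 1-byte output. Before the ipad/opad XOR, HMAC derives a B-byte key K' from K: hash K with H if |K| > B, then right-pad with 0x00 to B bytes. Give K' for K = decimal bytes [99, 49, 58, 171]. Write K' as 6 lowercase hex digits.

|K| = 4 > B = 3, so first hash the key.
H(K): sum = 99+49+58+171 = 377; mod 256 = 121 → 79.
Zero-pad H(K) = 79 to 3 bytes: K' = 79 00 00.

790000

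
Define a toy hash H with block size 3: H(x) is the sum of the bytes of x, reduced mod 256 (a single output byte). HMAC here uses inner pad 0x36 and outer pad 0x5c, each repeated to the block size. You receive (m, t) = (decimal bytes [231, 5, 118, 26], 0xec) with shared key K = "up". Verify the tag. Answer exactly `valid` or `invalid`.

Key "up" = 75 70 is 2 bytes ≤ B = 3; zero-pad to 3 bytes: K' = 75 70 00.
K' ⊕ ipad = 43 46 36; K' ⊕ opad = 29 2c 5c.
Inner hash: sum = 67+70+54+231+5+118+26 = 571; mod 256 = 59 → 3b.
Outer hash (recomputed tag): sum = 41+44+92+59 = 236 → ec.
Recomputed tag = ec; claimed = ec → match.

valid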